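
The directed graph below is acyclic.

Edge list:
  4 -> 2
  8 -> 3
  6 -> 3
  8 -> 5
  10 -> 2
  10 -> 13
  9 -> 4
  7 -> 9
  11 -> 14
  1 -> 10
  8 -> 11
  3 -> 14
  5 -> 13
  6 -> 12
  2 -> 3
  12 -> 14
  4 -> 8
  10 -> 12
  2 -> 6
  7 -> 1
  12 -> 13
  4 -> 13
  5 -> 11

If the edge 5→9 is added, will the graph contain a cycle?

Adding 5→9 creates a cycle iff 9 can already reach 5.
Path from 9: 9 → 4 → 8 → 5.
So 9 → … → 5 → 9 is a cycle.

Yes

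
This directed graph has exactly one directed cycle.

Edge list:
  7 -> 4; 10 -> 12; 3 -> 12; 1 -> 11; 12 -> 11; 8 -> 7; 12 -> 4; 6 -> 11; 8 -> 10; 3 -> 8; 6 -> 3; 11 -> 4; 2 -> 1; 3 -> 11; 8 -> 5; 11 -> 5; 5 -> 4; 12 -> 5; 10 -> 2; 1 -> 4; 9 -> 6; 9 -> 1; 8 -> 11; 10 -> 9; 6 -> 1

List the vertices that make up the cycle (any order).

3, 6, 8, 9, 10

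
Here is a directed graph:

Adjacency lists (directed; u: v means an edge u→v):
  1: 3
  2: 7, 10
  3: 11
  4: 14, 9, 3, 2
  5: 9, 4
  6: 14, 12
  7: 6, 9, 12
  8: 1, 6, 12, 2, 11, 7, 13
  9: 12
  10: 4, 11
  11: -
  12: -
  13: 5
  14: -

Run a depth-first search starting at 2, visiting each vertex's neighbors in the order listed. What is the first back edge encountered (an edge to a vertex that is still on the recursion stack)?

4→2

DFS from 2 (visiting each vertex's neighbors in the order listed); mark gray on enter, black on exit:
2 gray
  7 gray
    6 gray
      14 gray
      14 black
      12 gray
      12 black
    6 black
    9 gray
      9→12: 12 black — skip
    9 black
    7→12: 12 black — skip
  7 black
  10 gray
    4 gray
      4→14: 14 black — skip
      4→9: 9 black — skip
      3 gray
        11 gray
        11 black
      3 black
      4→2: 2 is gray → back edge
First back edge: 4 → 2.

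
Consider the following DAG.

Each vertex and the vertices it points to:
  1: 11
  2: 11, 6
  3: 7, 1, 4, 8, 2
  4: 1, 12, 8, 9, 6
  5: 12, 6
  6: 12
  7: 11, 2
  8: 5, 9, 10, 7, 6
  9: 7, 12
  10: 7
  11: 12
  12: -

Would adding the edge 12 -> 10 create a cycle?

Yes

Adding 12→10 creates a cycle iff 10 can already reach 12.
Path from 10: 10 → 7 → 11 → 12.
So 10 → … → 12 → 10 is a cycle.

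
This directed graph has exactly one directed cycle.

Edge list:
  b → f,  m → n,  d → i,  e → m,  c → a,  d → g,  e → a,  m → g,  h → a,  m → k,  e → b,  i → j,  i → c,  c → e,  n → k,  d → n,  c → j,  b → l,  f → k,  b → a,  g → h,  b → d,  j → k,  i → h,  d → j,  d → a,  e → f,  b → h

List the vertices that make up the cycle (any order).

b, c, d, e, i

DFS with gray/black marking from c:
c gray
  e gray
    a gray
    a black
    b gray
      d gray
        i gray
          i→c: c is gray → back edge
Back edge closes the cycle c → e → b → d → i → c; its vertices are {b, c, d, e, i}.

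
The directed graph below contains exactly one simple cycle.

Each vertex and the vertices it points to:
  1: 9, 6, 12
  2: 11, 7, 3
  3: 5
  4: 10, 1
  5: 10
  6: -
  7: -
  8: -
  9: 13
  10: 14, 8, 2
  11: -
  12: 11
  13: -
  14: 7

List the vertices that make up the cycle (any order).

DFS with gray/black marking from 10:
10 gray
  14 gray
    7 gray
    7 black
  14 black
  8 gray
  8 black
  2 gray
    11 gray
    11 black
    2→7: 7 black — skip
    3 gray
      5 gray
        5→10: 10 is gray → back edge
Back edge closes the cycle 10 → 2 → 3 → 5 → 10; its vertices are {2, 3, 5, 10}.

2, 3, 5, 10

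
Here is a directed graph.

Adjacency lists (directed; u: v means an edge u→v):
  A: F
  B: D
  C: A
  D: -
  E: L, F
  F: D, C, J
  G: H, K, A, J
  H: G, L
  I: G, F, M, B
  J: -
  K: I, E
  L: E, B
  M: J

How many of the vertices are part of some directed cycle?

9

A vertex is on a directed cycle iff it belongs to a strongly connected component of size ≥ 2 (or has a self-loop).
The vertices on cycles are {A, C, E, F, G, H, I, K, L} — 9 in total.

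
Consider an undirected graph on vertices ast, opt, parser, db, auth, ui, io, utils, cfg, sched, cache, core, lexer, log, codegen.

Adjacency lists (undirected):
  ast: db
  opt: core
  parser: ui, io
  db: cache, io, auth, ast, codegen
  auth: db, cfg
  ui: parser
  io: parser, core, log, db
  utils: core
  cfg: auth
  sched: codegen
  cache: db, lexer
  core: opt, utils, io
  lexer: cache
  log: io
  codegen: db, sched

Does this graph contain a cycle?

No

DFS, tracking each vertex's parent; an edge to a visited non-parent vertex closes a cycle.
Start from ui:
visit ui (parent –)
  visit parser (parent ui)
    parser–ui: parent, skip
    visit io (parent parser)
      io–parser: parent, skip
      visit core (parent io)
        visit opt (parent core)
          opt–core: parent, skip
        visit utils (parent core)
          utils–core: parent, skip
        core–io: parent, skip
      visit log (parent io)
        log–io: parent, skip
      visit db (parent io)
        visit cache (parent db)
          cache–db: parent, skip
          visit lexer (parent cache)
            lexer–cache: parent, skip
        db–io: parent, skip
        visit auth (parent db)
          auth–db: parent, skip
          visit cfg (parent auth)
            cfg–auth: parent, skip
        visit ast (parent db)
          ast–db: parent, skip
        visit codegen (parent db)
          codegen–db: parent, skip
          visit sched (parent codegen)
            sched–codegen: parent, skip
No non-parent visited neighbor found — the graph is a forest.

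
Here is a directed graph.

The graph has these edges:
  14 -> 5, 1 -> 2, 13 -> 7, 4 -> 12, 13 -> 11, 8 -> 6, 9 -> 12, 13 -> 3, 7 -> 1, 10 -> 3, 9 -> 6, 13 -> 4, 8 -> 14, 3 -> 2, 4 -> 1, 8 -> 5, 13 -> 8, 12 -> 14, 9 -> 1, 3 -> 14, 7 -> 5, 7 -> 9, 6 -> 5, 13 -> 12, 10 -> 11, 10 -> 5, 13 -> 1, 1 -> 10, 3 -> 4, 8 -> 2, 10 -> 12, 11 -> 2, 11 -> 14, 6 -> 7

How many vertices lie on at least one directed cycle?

A vertex is on a directed cycle iff it belongs to a strongly connected component of size ≥ 2 (or has a self-loop).
The vertices on cycles are {1, 3, 4, 6, 7, 9, 10} — 7 in total.

7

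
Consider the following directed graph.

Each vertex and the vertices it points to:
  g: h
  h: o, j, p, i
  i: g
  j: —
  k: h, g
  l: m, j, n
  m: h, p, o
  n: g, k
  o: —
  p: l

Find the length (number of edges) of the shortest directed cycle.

For each vertex v, BFS finds the shortest path from v back to v.
The shortest such closed walk is m → p → l → m, length 3.

3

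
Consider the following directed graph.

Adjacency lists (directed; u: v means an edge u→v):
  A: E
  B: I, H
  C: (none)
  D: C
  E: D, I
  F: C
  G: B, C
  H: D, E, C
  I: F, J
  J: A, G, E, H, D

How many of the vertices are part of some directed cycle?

7

A vertex is on a directed cycle iff it belongs to a strongly connected component of size ≥ 2 (or has a self-loop).
The vertices on cycles are {A, B, E, G, H, I, J} — 7 in total.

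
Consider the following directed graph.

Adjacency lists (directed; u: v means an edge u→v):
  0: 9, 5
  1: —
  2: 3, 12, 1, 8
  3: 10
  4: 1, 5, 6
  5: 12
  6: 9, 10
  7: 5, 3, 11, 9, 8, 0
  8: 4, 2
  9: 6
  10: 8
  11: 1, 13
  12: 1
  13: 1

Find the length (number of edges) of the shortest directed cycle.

2

For each vertex v, BFS finds the shortest path from v back to v.
The shortest such closed walk is 8 → 2 → 8, length 2.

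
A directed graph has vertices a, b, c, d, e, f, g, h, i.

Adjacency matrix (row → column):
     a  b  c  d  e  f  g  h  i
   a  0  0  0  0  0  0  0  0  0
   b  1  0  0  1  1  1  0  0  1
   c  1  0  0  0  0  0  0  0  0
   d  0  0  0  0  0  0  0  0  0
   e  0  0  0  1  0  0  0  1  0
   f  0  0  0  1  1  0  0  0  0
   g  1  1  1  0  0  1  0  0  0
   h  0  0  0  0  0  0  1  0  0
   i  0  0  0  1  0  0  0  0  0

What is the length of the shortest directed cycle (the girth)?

4

For each vertex v, BFS finds the shortest path from v back to v.
The shortest such closed walk is g → f → e → h → g, length 4.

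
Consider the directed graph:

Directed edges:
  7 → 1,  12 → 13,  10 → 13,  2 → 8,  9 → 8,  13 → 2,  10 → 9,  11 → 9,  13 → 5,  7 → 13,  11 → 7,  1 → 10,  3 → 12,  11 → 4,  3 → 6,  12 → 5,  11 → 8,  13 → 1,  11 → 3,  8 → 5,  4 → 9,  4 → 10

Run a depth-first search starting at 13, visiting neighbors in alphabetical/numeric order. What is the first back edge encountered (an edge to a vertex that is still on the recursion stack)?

DFS from 13 (visiting neighbors in alphabetical/numeric order); mark gray on enter, black on exit:
13 gray
  1 gray
    10 gray
      9 gray
        8 gray
          5 gray
          5 black
        8 black
      9 black
      10→13: 13 is gray → back edge
First back edge: 10 → 13.

10->13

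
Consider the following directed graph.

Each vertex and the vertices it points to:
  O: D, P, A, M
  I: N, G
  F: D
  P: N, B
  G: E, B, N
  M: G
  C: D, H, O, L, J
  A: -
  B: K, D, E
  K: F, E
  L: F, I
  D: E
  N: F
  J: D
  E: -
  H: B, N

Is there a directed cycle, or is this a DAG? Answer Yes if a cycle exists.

No

DFS with white/gray/black marking, starting from H:
H gray
  B gray
    K gray
      F gray
        D gray
          E gray
          E black
        D black
      F black
      K→E: E black — skip
    K black
    B→D: D black — skip
    B→E: E black — skip
  B black
  N gray
    N→F: F black — skip
  N black
H black
O gray
  O→D: D black — skip
  P gray
    P→N: N black — skip
    P→B: B black — skip
  P black
  A gray
  A black
  M gray
    G gray
      G→E: E black — skip
      G→B: B black — skip
      G→N: N black — skip
    G black
  M black
O black
I gray
  I→N: N black — skip
  I→G: G black — skip
I black
C gray
  C→D: D black — skip
  C→H: H black — skip
  C→O: O black — skip
  L gray
    L→F: F black — skip
    L→I: I black — skip
  L black
  J gray
    J→D: D black — skip
  J black
C black
Every edge goes to a white or black vertex — no back edge, so the graph is acyclic.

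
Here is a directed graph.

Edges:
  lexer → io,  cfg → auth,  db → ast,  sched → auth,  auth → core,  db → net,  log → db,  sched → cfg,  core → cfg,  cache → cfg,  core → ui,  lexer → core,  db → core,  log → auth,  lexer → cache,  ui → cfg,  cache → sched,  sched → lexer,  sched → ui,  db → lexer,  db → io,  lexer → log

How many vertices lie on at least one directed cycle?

9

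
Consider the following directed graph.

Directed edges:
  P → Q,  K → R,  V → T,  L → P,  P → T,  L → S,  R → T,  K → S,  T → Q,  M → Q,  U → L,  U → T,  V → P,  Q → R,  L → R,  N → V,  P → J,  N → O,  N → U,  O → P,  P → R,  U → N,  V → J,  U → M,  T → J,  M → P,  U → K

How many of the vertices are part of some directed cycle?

A vertex is on a directed cycle iff it belongs to a strongly connected component of size ≥ 2 (or has a self-loop).
The vertices on cycles are {N, Q, R, T, U} — 5 in total.

5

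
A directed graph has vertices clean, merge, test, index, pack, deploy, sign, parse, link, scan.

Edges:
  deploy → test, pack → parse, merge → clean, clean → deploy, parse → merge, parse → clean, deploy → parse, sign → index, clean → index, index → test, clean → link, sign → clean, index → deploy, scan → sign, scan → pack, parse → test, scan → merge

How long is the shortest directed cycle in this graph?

3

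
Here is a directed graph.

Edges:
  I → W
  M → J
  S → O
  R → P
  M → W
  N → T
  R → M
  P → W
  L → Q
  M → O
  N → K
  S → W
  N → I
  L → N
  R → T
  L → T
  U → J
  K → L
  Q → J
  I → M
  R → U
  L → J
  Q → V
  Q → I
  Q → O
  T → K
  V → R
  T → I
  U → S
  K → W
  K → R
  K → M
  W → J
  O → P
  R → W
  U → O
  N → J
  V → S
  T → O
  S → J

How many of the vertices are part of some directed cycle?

A vertex is on a directed cycle iff it belongs to a strongly connected component of size ≥ 2 (or has a self-loop).
The vertices on cycles are {K, L, N, Q, R, T, V} — 7 in total.

7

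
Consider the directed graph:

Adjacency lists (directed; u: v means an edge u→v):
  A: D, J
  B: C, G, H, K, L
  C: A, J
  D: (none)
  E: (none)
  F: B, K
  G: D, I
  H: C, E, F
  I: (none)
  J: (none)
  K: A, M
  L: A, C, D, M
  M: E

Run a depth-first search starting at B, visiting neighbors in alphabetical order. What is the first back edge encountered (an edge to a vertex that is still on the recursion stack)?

F->B

DFS from B (visiting neighbors in alphabetical order); mark gray on enter, black on exit:
B gray
  C gray
    A gray
      D gray
      D black
      J gray
      J black
    A black
    C→J: J black — skip
  C black
  G gray
    G→D: D black — skip
    I gray
    I black
  G black
  H gray
    H→C: C black — skip
    E gray
    E black
    F gray
      F→B: B is gray → back edge
First back edge: F → B.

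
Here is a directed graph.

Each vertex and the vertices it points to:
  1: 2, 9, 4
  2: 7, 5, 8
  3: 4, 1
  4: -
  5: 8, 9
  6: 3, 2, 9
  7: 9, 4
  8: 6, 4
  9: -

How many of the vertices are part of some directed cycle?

A vertex is on a directed cycle iff it belongs to a strongly connected component of size ≥ 2 (or has a self-loop).
The vertices on cycles are {1, 2, 3, 5, 6, 8} — 6 in total.

6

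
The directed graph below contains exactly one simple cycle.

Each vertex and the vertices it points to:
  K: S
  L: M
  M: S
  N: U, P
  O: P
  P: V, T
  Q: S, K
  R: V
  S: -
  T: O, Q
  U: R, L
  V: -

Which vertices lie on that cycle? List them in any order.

DFS with gray/black marking from P:
P gray
  V gray
  V black
  T gray
    O gray
      O→P: P is gray → back edge
Back edge closes the cycle P → T → O → P; its vertices are {O, P, T}.

O, P, T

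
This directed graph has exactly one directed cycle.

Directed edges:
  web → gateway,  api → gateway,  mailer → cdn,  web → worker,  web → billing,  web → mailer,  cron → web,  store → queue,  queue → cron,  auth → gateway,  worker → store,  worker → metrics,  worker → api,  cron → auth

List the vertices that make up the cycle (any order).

web, cron, queue, store, worker

DFS with gray/black marking from cron:
cron gray
  web gray
    billing gray
    billing black
    mailer gray
      cdn gray
      cdn black
    mailer black
    worker gray
      metrics gray
      metrics black
      store gray
        queue gray
          queue→cron: cron is gray → back edge
Back edge closes the cycle cron → web → worker → store → queue → cron; its vertices are {web, cron, queue, store, worker}.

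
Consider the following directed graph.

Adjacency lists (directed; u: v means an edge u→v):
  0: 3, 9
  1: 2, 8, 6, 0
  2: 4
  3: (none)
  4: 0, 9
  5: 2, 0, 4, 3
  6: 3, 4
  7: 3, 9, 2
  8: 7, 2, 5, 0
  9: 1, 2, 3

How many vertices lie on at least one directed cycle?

9

A vertex is on a directed cycle iff it belongs to a strongly connected component of size ≥ 2 (or has a self-loop).
The vertices on cycles are {0, 1, 2, 4, 5, 6, 7, 8, 9} — 9 in total.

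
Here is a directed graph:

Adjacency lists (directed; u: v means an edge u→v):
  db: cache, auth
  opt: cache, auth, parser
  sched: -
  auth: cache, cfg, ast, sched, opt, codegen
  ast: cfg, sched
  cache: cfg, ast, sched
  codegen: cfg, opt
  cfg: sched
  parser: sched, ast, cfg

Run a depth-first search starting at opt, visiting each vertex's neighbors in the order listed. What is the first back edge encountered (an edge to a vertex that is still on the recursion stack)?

auth→opt

DFS from opt (visiting each vertex's neighbors in the order listed); mark gray on enter, black on exit:
opt gray
  cache gray
    cfg gray
      sched gray
      sched black
    cfg black
    ast gray
      ast→cfg: cfg black — skip
      ast→sched: sched black — skip
    ast black
    cache→sched: sched black — skip
  cache black
  auth gray
    auth→cache: cache black — skip
    auth→cfg: cfg black — skip
    auth→ast: ast black — skip
    auth→sched: sched black — skip
    auth→opt: opt is gray → back edge
First back edge: auth → opt.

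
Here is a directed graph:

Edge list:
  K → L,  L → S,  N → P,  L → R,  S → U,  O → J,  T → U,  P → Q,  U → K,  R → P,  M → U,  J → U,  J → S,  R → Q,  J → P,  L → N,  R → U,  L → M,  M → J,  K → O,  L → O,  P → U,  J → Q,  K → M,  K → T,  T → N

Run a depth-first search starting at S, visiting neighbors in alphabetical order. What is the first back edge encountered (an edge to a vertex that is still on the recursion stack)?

P->U

DFS from S (visiting neighbors in alphabetical order); mark gray on enter, black on exit:
S gray
  U gray
    K gray
      L gray
        M gray
          J gray
            P gray
              Q gray
              Q black
              P→U: U is gray → back edge
First back edge: P → U.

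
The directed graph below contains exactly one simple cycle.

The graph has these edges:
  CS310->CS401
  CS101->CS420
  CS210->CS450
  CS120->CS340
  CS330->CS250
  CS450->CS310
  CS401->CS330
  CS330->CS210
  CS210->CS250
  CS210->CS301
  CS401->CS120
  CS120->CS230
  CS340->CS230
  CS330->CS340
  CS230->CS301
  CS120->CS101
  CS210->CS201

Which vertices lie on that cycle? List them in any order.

DFS with gray/black marking from CS401:
CS401 gray
  CS120 gray
    CS340 gray
      CS230 gray
        CS301 gray
        CS301 black
      CS230 black
    CS340 black
    CS120→CS230: CS230 black — skip
    CS101 gray
      CS420 gray
      CS420 black
    CS101 black
  CS120 black
  CS330 gray
    CS250 gray
    CS250 black
    CS210 gray
      CS210→CS250: CS250 black — skip
      CS201 gray
      CS201 black
      CS450 gray
        CS310 gray
          CS310→CS401: CS401 is gray → back edge
Back edge closes the cycle CS401 → CS330 → CS210 → CS450 → CS310 → CS401; its vertices are {CS210, CS310, CS330, CS401, CS450}.

CS210, CS310, CS330, CS401, CS450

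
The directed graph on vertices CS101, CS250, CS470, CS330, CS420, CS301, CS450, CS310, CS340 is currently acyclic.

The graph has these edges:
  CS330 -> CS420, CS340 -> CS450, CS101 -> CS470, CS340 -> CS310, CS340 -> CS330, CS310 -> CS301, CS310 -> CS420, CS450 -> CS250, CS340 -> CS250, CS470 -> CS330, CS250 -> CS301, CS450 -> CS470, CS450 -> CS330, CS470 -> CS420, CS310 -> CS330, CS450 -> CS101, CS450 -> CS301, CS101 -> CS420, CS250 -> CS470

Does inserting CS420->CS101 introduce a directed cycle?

Adding CS420→CS101 creates a cycle iff CS101 can already reach CS420.
Path from CS101: CS101 → CS420.
So CS101 → … → CS420 → CS101 is a cycle.

Yes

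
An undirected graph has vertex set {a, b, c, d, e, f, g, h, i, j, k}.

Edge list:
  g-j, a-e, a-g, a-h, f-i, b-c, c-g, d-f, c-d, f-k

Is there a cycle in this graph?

No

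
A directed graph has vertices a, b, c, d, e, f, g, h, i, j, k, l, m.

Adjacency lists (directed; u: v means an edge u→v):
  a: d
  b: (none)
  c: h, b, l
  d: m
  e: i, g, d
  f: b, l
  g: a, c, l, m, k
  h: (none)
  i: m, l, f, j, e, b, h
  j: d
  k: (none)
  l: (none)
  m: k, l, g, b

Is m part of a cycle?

m is on a cycle iff m can reach itself via ≥1 edge.
m → g → m — yes.

Yes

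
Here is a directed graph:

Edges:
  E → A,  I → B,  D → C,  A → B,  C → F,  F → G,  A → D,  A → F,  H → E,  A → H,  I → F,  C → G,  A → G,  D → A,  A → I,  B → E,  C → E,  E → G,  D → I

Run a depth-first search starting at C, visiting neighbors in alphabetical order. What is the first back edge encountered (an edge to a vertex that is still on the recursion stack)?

DFS from C (visiting neighbors in alphabetical order); mark gray on enter, black on exit:
C gray
  E gray
    A gray
      B gray
        B→E: E is gray → back edge
First back edge: B → E.

B→E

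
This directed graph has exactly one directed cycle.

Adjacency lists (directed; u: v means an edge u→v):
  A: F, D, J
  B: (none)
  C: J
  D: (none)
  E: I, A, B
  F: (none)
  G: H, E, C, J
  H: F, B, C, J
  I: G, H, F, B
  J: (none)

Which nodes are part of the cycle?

E, G, I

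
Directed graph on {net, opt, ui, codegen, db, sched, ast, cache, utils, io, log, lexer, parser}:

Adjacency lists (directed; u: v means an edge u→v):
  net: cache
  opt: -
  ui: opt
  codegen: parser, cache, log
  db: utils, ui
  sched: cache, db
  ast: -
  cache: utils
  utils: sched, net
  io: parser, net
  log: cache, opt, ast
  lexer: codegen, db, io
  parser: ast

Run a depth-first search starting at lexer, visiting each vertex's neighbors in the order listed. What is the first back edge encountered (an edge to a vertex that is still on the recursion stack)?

sched→cache

DFS from lexer (visiting each vertex's neighbors in the order listed); mark gray on enter, black on exit:
lexer gray
  codegen gray
    parser gray
      ast gray
      ast black
    parser black
    cache gray
      utils gray
        sched gray
          sched→cache: cache is gray → back edge
First back edge: sched → cache.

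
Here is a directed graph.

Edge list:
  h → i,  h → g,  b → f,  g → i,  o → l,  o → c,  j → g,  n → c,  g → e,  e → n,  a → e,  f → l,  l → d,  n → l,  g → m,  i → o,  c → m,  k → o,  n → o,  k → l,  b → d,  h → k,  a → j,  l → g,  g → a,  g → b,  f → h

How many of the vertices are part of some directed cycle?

A vertex is on a directed cycle iff it belongs to a strongly connected component of size ≥ 2 (or has a self-loop).
The vertices on cycles are {a, b, e, f, g, h, i, j, k, l, n, o} — 12 in total.

12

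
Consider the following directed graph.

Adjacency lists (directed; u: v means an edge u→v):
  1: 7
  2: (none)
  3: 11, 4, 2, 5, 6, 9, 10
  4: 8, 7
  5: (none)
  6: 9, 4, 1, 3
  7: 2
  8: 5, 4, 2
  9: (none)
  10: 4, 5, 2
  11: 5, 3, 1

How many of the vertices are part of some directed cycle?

A vertex is on a directed cycle iff it belongs to a strongly connected component of size ≥ 2 (or has a self-loop).
The vertices on cycles are {3, 4, 6, 8, 11} — 5 in total.

5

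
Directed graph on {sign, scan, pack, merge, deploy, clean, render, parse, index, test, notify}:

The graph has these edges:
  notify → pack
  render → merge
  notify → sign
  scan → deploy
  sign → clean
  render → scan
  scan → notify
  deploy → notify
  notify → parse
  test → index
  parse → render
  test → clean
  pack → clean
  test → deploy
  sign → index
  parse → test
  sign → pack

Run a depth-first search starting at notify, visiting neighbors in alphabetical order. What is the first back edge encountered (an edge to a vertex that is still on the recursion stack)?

DFS from notify (visiting neighbors in alphabetical order); mark gray on enter, black on exit:
notify gray
  pack gray
    clean gray
    clean black
  pack black
  parse gray
    render gray
      merge gray
      merge black
      scan gray
        deploy gray
          deploy→notify: notify is gray → back edge
First back edge: deploy → notify.

deploy→notify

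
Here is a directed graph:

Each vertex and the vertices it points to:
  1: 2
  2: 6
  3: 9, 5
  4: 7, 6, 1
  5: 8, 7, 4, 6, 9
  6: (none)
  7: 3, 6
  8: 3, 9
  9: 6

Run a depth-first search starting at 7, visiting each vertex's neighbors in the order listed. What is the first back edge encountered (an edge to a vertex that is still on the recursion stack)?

DFS from 7 (visiting each vertex's neighbors in the order listed); mark gray on enter, black on exit:
7 gray
  3 gray
    9 gray
      6 gray
      6 black
    9 black
    5 gray
      8 gray
        8→3: 3 is gray → back edge
First back edge: 8 → 3.

8→3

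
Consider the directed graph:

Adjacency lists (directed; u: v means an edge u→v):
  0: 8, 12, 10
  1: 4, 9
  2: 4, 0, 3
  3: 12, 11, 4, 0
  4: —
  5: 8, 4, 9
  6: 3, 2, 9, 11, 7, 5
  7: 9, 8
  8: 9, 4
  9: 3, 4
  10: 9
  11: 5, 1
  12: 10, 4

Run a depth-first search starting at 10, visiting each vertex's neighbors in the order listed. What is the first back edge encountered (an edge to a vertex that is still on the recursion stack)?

12->10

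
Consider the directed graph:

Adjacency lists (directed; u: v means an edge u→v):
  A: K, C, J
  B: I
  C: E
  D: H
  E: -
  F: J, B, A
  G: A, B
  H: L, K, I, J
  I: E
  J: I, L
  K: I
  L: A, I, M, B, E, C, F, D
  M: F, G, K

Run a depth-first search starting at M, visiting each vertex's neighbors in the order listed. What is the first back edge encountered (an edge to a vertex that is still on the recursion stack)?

DFS from M (visiting each vertex's neighbors in the order listed); mark gray on enter, black on exit:
M gray
  F gray
    J gray
      I gray
        E gray
        E black
      I black
      L gray
        A gray
          K gray
            K→I: I black — skip
          K black
          C gray
            C→E: E black — skip
          C black
          A→J: J is gray → back edge
First back edge: A → J.

A->J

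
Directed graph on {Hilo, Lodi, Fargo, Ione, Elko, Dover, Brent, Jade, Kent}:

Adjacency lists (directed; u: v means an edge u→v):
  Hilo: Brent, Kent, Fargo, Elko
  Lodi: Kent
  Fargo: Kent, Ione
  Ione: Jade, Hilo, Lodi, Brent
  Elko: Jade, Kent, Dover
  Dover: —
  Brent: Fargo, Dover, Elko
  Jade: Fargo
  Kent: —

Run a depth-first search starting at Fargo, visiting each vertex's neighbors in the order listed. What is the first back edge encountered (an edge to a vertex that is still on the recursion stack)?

DFS from Fargo (visiting each vertex's neighbors in the order listed); mark gray on enter, black on exit:
Fargo gray
  Kent gray
  Kent black
  Ione gray
    Jade gray
      Jade→Fargo: Fargo is gray → back edge
First back edge: Jade → Fargo.

Jade→Fargo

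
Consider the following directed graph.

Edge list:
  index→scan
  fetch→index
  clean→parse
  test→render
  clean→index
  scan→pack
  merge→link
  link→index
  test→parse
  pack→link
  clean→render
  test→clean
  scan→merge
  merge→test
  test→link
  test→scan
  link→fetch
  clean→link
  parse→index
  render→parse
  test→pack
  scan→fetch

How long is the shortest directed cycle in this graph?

3

For each vertex v, BFS finds the shortest path from v back to v.
The shortest such closed walk is scan → fetch → index → scan, length 3.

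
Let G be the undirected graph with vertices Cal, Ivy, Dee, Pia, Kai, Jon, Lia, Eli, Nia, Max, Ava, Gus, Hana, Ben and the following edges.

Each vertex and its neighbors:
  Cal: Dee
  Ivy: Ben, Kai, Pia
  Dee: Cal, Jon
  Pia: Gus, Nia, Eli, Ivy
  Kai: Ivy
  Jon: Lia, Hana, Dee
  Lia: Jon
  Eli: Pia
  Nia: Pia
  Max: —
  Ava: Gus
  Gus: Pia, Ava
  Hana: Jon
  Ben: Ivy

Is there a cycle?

DFS, tracking each vertex's parent; an edge to a visited non-parent vertex closes a cycle.
Start from Cal:
visit Cal (parent –)
  visit Dee (parent Cal)
    Dee–Cal: parent, skip
    visit Jon (parent Dee)
      visit Lia (parent Jon)
        Lia–Jon: parent, skip
      visit Hana (parent Jon)
        Hana–Jon: parent, skip
      Jon–Dee: parent, skip
visit Ivy (parent –)
  visit Ben (parent Ivy)
    Ben–Ivy: parent, skip
  visit Kai (parent Ivy)
    Kai–Ivy: parent, skip
  visit Pia (parent Ivy)
    visit Gus (parent Pia)
      Gus–Pia: parent, skip
      visit Ava (parent Gus)
        Ava–Gus: parent, skip
    visit Nia (parent Pia)
      Nia–Pia: parent, skip
    visit Eli (parent Pia)
      Eli–Pia: parent, skip
    Pia–Ivy: parent, skip
visit Max (parent –)
No non-parent visited neighbor found — the graph is a forest.

No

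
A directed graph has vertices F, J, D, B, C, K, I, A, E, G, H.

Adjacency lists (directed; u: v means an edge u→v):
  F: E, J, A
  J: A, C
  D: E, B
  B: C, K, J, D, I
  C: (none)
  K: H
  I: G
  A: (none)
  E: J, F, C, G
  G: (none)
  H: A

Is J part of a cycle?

J lies on a cycle iff there is a path from J back to itself.
Exploring from J, it never reaches itself; equivalently, its strongly connected component is a singleton.

No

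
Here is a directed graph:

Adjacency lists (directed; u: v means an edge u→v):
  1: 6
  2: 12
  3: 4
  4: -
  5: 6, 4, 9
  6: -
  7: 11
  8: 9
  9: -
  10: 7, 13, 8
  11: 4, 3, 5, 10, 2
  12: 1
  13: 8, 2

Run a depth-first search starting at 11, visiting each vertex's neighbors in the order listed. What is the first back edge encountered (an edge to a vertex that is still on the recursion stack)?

7→11

DFS from 11 (visiting each vertex's neighbors in the order listed); mark gray on enter, black on exit:
11 gray
  4 gray
  4 black
  3 gray
    3→4: 4 black — skip
  3 black
  5 gray
    6 gray
    6 black
    5→4: 4 black — skip
    9 gray
    9 black
  5 black
  10 gray
    7 gray
      7→11: 11 is gray → back edge
First back edge: 7 → 11.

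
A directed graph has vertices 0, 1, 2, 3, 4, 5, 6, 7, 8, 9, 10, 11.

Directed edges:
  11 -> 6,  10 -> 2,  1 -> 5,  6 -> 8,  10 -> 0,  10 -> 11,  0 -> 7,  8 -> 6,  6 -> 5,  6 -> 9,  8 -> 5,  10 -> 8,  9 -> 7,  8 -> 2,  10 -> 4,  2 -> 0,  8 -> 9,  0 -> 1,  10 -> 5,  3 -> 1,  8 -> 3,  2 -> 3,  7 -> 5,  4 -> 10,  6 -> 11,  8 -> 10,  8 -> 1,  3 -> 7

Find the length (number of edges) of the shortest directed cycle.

2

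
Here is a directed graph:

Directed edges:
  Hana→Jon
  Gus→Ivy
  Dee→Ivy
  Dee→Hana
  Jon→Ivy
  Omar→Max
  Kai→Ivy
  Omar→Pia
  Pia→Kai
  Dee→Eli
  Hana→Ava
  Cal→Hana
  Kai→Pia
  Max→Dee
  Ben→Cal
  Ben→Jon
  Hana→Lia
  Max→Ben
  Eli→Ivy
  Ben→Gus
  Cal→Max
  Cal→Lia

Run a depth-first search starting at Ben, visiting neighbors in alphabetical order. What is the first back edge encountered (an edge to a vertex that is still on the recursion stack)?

DFS from Ben (visiting neighbors in alphabetical order); mark gray on enter, black on exit:
Ben gray
  Cal gray
    Hana gray
      Ava gray
      Ava black
      Jon gray
        Ivy gray
        Ivy black
      Jon black
      Lia gray
      Lia black
    Hana black
    Cal→Lia: Lia black — skip
    Max gray
      Max→Ben: Ben is gray → back edge
First back edge: Max → Ben.

Max->Ben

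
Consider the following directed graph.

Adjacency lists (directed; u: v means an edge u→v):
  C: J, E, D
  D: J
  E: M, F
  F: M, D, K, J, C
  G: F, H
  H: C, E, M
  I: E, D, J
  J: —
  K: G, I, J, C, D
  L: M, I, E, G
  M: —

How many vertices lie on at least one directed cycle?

7

A vertex is on a directed cycle iff it belongs to a strongly connected component of size ≥ 2 (or has a self-loop).
The vertices on cycles are {C, E, F, G, H, I, K} — 7 in total.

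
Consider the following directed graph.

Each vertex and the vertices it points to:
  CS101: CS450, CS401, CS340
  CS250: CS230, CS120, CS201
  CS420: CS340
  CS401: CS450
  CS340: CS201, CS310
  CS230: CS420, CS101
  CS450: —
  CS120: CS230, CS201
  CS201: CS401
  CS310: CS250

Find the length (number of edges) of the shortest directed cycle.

For each vertex v, BFS finds the shortest path from v back to v.
The shortest such closed walk is CS230 → CS420 → CS340 → CS310 → CS250 → CS230, length 5.

5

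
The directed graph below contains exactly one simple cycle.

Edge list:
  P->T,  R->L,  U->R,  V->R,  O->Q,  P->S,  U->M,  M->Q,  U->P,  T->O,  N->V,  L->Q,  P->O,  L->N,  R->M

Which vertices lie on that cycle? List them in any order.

DFS with gray/black marking from R:
R gray
  L gray
    N gray
      V gray
        V→R: R is gray → back edge
Back edge closes the cycle R → L → N → V → R; its vertices are {L, N, R, V}.

L, N, R, V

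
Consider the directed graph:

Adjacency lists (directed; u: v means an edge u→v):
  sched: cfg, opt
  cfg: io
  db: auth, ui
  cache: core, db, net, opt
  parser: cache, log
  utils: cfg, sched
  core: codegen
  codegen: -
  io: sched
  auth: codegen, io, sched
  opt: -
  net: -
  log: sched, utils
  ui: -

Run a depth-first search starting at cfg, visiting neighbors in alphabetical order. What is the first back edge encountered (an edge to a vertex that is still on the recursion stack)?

sched→cfg

DFS from cfg (visiting neighbors in alphabetical order); mark gray on enter, black on exit:
cfg gray
  io gray
    sched gray
      sched→cfg: cfg is gray → back edge
First back edge: sched → cfg.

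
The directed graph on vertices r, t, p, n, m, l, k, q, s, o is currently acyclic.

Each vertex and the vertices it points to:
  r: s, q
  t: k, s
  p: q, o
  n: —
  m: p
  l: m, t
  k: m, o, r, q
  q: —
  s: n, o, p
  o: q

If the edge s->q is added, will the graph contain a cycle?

No

Adding s→q creates a cycle iff q can already reach s.
Explore from q: no path reaches s. The graph stays acyclic.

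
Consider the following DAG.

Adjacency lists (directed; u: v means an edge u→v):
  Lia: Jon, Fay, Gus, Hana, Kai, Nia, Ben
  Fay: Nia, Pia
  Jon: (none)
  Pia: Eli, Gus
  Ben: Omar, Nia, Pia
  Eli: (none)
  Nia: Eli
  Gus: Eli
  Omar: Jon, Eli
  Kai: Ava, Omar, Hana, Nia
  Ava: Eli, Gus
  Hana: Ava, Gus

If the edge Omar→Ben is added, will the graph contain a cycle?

Adding Omar→Ben creates a cycle iff Ben can already reach Omar.
Path from Ben: Ben → Omar.
So Ben → … → Omar → Ben is a cycle.

Yes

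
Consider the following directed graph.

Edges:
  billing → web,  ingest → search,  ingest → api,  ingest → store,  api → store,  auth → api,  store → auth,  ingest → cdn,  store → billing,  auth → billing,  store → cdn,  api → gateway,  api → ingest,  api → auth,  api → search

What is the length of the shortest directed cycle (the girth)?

2

For each vertex v, BFS finds the shortest path from v back to v.
The shortest such closed walk is api → ingest → api, length 2.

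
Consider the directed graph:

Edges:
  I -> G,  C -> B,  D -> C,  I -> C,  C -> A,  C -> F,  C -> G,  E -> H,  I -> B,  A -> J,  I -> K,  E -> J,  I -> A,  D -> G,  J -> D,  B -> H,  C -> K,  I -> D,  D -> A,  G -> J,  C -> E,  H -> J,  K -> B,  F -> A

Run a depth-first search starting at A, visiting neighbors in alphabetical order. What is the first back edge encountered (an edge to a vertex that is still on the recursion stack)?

D→A

DFS from A (visiting neighbors in alphabetical order); mark gray on enter, black on exit:
A gray
  J gray
    D gray
      D→A: A is gray → back edge
First back edge: D → A.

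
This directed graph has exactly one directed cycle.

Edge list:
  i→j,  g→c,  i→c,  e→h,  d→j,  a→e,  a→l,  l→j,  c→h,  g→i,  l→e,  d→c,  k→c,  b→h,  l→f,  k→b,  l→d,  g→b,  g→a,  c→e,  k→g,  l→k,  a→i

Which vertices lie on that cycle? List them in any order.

a, g, k, l

DFS with gray/black marking from g:
g gray
  b gray
    h gray
    h black
  b black
  i gray
    c gray
      c→h: h black — skip
      e gray
        e→h: h black — skip
      e black
    c black
    j gray
    j black
  i black
  a gray
    a→i: i black — skip
    a→e: e black — skip
    l gray
      l→j: j black — skip
      d gray
        d→c: c black — skip
        d→j: j black — skip
      d black
      k gray
        k→g: g is gray → back edge
Back edge closes the cycle g → a → l → k → g; its vertices are {a, g, k, l}.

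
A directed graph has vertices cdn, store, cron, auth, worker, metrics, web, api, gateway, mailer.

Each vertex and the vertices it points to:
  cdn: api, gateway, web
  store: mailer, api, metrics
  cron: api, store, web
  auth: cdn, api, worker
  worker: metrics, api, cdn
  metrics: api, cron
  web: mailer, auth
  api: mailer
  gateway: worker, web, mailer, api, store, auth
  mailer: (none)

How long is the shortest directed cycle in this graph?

3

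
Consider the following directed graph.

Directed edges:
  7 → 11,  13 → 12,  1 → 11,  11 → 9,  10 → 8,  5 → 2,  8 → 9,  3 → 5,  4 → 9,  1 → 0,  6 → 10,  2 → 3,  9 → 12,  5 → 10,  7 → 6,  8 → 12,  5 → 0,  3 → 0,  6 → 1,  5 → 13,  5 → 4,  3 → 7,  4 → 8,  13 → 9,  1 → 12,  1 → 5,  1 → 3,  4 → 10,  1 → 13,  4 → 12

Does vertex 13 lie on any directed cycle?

No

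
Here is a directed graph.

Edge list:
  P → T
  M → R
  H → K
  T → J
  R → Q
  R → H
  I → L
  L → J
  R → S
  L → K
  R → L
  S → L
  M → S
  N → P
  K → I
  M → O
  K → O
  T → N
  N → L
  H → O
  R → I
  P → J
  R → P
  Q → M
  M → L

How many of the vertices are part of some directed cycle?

9

A vertex is on a directed cycle iff it belongs to a strongly connected component of size ≥ 2 (or has a self-loop).
The vertices on cycles are {I, K, L, M, N, P, Q, R, T} — 9 in total.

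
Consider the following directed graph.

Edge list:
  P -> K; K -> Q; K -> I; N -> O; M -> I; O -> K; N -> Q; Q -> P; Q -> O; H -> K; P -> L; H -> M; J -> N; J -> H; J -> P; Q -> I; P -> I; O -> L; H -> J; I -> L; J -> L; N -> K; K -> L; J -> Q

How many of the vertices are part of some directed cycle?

6

A vertex is on a directed cycle iff it belongs to a strongly connected component of size ≥ 2 (or has a self-loop).
The vertices on cycles are {H, J, K, O, P, Q} — 6 in total.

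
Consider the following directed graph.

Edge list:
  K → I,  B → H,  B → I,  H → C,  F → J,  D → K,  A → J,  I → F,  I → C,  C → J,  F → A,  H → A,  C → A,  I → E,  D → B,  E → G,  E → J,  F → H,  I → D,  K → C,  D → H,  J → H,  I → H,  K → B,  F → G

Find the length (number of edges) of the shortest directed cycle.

3

For each vertex v, BFS finds the shortest path from v back to v.
The shortest such closed walk is K → I → D → K, length 3.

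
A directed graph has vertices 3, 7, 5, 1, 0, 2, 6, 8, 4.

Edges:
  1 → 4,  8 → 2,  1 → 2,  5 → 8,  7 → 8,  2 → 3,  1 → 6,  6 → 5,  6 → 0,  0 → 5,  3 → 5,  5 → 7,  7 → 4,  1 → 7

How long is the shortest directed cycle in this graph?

4

For each vertex v, BFS finds the shortest path from v back to v.
The shortest such closed walk is 2 → 3 → 5 → 8 → 2, length 4.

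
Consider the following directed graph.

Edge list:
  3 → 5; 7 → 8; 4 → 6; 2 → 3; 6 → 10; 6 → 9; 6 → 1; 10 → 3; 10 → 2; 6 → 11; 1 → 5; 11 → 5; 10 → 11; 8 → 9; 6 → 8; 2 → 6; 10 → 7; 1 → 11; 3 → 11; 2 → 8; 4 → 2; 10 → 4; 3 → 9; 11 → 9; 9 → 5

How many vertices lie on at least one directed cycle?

A vertex is on a directed cycle iff it belongs to a strongly connected component of size ≥ 2 (or has a self-loop).
The vertices on cycles are {2, 4, 6, 10} — 4 in total.

4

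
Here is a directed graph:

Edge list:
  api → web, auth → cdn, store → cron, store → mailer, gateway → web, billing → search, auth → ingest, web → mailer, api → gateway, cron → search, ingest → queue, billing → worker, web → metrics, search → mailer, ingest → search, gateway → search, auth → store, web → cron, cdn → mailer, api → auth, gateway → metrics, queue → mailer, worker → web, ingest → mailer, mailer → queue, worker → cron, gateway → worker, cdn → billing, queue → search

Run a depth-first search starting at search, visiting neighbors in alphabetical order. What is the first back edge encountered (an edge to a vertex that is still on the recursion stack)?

queue→mailer

DFS from search (visiting neighbors in alphabetical order); mark gray on enter, black on exit:
search gray
  mailer gray
    queue gray
      queue→mailer: mailer is gray → back edge
First back edge: queue → mailer.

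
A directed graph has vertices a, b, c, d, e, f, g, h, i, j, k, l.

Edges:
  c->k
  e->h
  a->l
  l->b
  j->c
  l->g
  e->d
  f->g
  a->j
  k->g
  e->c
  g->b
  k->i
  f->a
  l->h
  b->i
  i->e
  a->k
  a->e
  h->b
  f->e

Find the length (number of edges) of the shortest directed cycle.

For each vertex v, BFS finds the shortest path from v back to v.
The shortest such closed walk is c → k → i → e → c, length 4.

4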